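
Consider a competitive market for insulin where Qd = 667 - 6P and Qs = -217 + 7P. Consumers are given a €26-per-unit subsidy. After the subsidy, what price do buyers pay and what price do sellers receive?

Buyers pay €54; sellers receive €80

Pre-subsidy: 667 - 6P = -217 + 7P gives P* = 68, Q* = 259.
With the rebate, buyers effectively pay Pb = Ps − 26, where Ps is the price sellers receive.
Demand in terms of Ps becomes Qd = 667 − 6(Ps − 26) = 823 - 6Ps. Setting this equal to supply: 823 - 6Ps = -217 + 7Ps, so Ps = 80.
Buyers pay Pb = 80 − 26 = 54; Q' = -217 + 7·80 = 343.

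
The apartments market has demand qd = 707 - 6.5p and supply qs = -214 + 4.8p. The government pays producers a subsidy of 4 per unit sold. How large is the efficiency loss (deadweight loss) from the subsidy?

Pre-subsidy: 707 - 6.5p = -214 + 4.8p gives p* = 9210/113, q* = 20026/113.
With the subsidy, sellers receive ps = pb + 4 for each unit, where pb is the price buyers pay.
Supply in terms of pb becomes qs = -214 + 4.8(pb + 4) = -194.8 + 4.8pb. Setting this equal to demand: 707 - 6.5pb = -194.8 + 4.8pb, so pb = 9018/113.
Sellers receive ps = 9018/113 + 4 = 9470/113; q' = 707 − 6.5·(9018/113) = 21274/113.
The subsidy expands output by 21274/113 − 20026/113 = 1248/113 past the efficient level; on those units the gap between marginal cost and willingness to pay runs from 0 up to 4.
DWL = ½ × 4 × 1248/113 = 2496/113.

Deadweight loss = 2496/113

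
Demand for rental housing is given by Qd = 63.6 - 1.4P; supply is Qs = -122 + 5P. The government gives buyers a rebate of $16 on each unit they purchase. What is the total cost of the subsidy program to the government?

Pre-subsidy: 63.6 - 1.4P = -122 + 5P gives P* = 29, Q* = 23.
With the rebate, buyers effectively pay Pb = Ps − 16, where Ps is the price sellers receive.
Demand in terms of Ps becomes Qd = 63.6 − 1.4(Ps − 16) = 86 - 1.4Ps. Setting this equal to supply: 86 - 1.4Ps = -122 + 5Ps, so Ps = 32.5.
Buyers pay Pb = 32.5 − 16 = 16.5; Q' = -122 + 5·32.5 = 40.5.
Government outlay = subsidy × quantity = 16 × 40.5 = 648.

Government cost = $648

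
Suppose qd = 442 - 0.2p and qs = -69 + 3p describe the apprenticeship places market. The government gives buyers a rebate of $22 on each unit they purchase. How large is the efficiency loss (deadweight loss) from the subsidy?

Deadweight loss = $45.375

Pre-subsidy: 442 - 0.2p = -69 + 3p gives p* = 159.6875, q* = 410.0625.
With the rebate, buyers effectively pay pb = ps − 22, where ps is the price sellers receive.
Demand in terms of ps becomes qd = 442 − 0.2(ps − 22) = 446.4 - 0.2ps. Setting this equal to supply: 446.4 - 0.2ps = -69 + 3ps, so ps = 161.0625.
Buyers pay pb = 161.0625 − 22 = 139.0625; q' = -69 + 3·161.0625 = 414.1875.
The subsidy expands output by 414.1875 − 410.0625 = 4.125 past the efficient level; on those units the gap between marginal cost and willingness to pay runs from 0 up to 22.
DWL = ½ × 22 × 4.125 = 45.375.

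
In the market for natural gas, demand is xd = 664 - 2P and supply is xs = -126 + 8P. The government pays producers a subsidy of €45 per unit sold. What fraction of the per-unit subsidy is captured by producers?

Producer share = 0.2

Pre-subsidy: 664 - 2P = -126 + 8P gives P* = 79, x* = 506.
With the subsidy, sellers receive Ps = Pb + 45 for each unit, where Pb is the price buyers pay.
Supply in terms of Pb becomes xs = -126 + 8(Pb + 45) = 234 + 8Pb. Setting this equal to demand: 664 - 2Pb = 234 + 8Pb, so Pb = 43.
Sellers receive Ps = 43 + 45 = 88; x' = 664 − 2·43 = 578.
Buyers' price falls by P* − Pb = 79 − 43 = 36; sellers' price rises by Ps − P* = 88 − 79 = 9.
So producers capture 9/45 = 0.2 of each unit of subsidy.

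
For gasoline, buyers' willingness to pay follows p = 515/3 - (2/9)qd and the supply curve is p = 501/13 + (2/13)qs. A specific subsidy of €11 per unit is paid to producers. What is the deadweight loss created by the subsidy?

Deadweight loss = €160.875

Pre-subsidy: 515/3 - (2/9)q = 501/13 + (2/13)q gives q* = 354 and p* = 93.
With the subsidy, sellers receive ps = pb + 11 for each unit, where pb is the price buyers pay.
On the curves, pb = 515/3 - (2/9)q and ps = 501/13 + (2/13)q; the wedge ps − pb = 11 gives 501/13 + (2/13)q − (515/3 - (2/9)q) = 11, so q' = 383.25.
Then pb = 515/3 − (2/9)·383.25 = 86.5 and ps = 501/13 + (2/13)·383.25 = 97.5.
The subsidy expands output by 383.25 − 354 = 29.25 past the efficient level; on those units the gap between marginal cost and willingness to pay runs from 0 up to 11.
DWL = ½ × 11 × 29.25 = 160.875.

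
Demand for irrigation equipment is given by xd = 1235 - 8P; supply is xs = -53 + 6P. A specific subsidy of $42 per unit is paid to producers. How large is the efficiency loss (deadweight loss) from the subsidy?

Pre-subsidy: 1235 - 8P = -53 + 6P gives P* = 92, x* = 499.
With the subsidy, sellers receive Ps = Pb + 42 for each unit, where Pb is the price buyers pay.
Supply in terms of Pb becomes xs = -53 + 6(Pb + 42) = 199 + 6Pb. Setting this equal to demand: 1235 - 8Pb = 199 + 6Pb, so Pb = 74.
Sellers receive Ps = 74 + 42 = 116; x' = 1235 − 8·74 = 643.
The subsidy expands output by 643 − 499 = 144 past the efficient level; on those units the gap between marginal cost and willingness to pay runs from 0 up to 42.
DWL = ½ × 42 × 144 = 3024.

Deadweight loss = $3024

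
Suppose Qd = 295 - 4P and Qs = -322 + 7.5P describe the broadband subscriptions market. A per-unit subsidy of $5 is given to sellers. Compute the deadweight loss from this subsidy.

Pre-subsidy: 295 - 4P = -322 + 7.5P gives P* = 1234/23, Q* = 1849/23.
With the subsidy, sellers receive Ps = Pb + 5 for each unit, where Pb is the price buyers pay.
Supply in terms of Pb becomes Qs = -322 + 7.5(Pb + 5) = -284.5 + 7.5Pb. Setting this equal to demand: 295 - 4Pb = -284.5 + 7.5Pb, so Pb = 1159/23.
Sellers receive Ps = 1159/23 + 5 = 1274/23; Q' = 295 − 4·(1159/23) = 2149/23.
The subsidy expands output by 2149/23 − 1849/23 = 300/23 past the efficient level; on those units the gap between marginal cost and willingness to pay runs from 0 up to 5.
DWL = ½ × 5 × 300/23 = 750/23.

Deadweight loss = 750/23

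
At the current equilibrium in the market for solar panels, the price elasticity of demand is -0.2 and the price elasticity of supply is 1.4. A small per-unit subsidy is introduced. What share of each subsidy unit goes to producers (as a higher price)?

Producer share = 0.125

For a small subsidy around the equilibrium, the benefit split depends on the relative slopes, which at a point are proportional to the elasticities.
Buyer share = εs/(εs + |εd|) = 1.4/(1.4 + 0.2) = 0.875; seller share = |εd|/(εs + |εd|) = 0.125.
So producers capture 0.125 of the subsidy.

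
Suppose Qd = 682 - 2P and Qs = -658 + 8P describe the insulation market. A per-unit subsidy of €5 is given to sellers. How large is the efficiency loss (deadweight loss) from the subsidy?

Pre-subsidy: 682 - 2P = -658 + 8P gives P* = 134, Q* = 414.
With the subsidy, sellers receive Ps = Pb + 5 for each unit, where Pb is the price buyers pay.
Supply in terms of Pb becomes Qs = -658 + 8(Pb + 5) = -618 + 8Pb. Setting this equal to demand: 682 - 2Pb = -618 + 8Pb, so Pb = 130.
Sellers receive Ps = 130 + 5 = 135; Q' = 682 − 2·130 = 422.
The subsidy expands output by 422 − 414 = 8 past the efficient level; on those units the gap between marginal cost and willingness to pay runs from 0 up to 5.
DWL = ½ × 5 × 8 = 20.

Deadweight loss = €20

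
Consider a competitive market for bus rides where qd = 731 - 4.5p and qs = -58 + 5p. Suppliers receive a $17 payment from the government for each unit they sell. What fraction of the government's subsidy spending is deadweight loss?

DWL / government spending = 765/15106

Pre-subsidy: 731 - 4.5p = -58 + 5p gives p* = 1578/19, q* = 6788/19.
With the subsidy, sellers receive ps = pb + 17 for each unit, where pb is the price buyers pay.
Supply in terms of pb becomes qs = -58 + 5(pb + 17) = 27 + 5pb. Setting this equal to demand: 731 - 4.5pb = 27 + 5pb, so pb = 1408/19.
Sellers receive ps = 1408/19 + 17 = 1731/19; q' = 731 − 4.5·(1408/19) = 7553/19.
ΔCS = ½(6788/19 + 7553/19)(1578/19 − 1408/19) = 1218985/361; ΔPS = ½(6788/19 + 7553/19)(1731/19 − 1578/19) = 2194173/722.
Government spending = 17 × 7553/19 = 128401/19.
DWL = ½ × 17 × (7553/19 − 6788/19) = 13005/38; fraction = (13005/38) / (128401/19) = 765/15106.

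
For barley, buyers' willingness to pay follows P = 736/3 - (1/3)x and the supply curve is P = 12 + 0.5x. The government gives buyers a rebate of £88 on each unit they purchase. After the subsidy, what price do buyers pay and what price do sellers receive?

Buyers pay £116.8; sellers receive £204.8

Pre-subsidy: 736/3 - (1/3)x = 12 + 0.5x gives x* = 280 and P* = 152.
With the rebate, buyers effectively pay Pb = Ps − 88, where Ps is the price sellers receive.
On the curves, Pb = 736/3 - (1/3)x and Ps = 12 + 0.5x; the wedge Ps − Pb = 88 gives 12 + 0.5x − (736/3 - (1/3)x) = 88, so x' = 385.6.
Then Pb = 736/3 − (1/3)·385.6 = 116.8 and Ps = 12 + 0.5·385.6 = 204.8.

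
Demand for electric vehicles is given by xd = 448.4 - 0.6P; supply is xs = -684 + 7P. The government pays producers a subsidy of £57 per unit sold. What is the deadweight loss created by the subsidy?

Deadweight loss = £897.75

Pre-subsidy: 448.4 - 0.6P = -684 + 7P gives P* = 149, x* = 359.
With the subsidy, sellers receive Ps = Pb + 57 for each unit, where Pb is the price buyers pay.
Supply in terms of Pb becomes xs = -684 + 7(Pb + 57) = -285 + 7Pb. Setting this equal to demand: 448.4 - 0.6Pb = -285 + 7Pb, so Pb = 96.5.
Sellers receive Ps = 96.5 + 57 = 153.5; x' = 448.4 − 0.6·96.5 = 390.5.
The subsidy expands output by 390.5 − 359 = 31.5 past the efficient level; on those units the gap between marginal cost and willingness to pay runs from 0 up to 57.
DWL = ½ × 57 × 31.5 = 897.75.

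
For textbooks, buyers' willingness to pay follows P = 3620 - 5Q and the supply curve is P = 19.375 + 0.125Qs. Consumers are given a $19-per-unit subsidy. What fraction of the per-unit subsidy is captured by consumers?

Pre-subsidy: 3620 - 5Q = 19.375 + 0.125Q gives Q* = 28805/41 and P* = 4395/41.
With the rebate, buyers effectively pay Pb = Ps − 19, where Ps is the price sellers receive.
On the curves, Pb = 3620 - 5Q and Ps = 19.375 + 0.125Q; the wedge Ps − Pb = 19 gives 19.375 + 0.125Q − (3620 - 5Q) = 19, so Q' = 28957/41.
Then Pb = 3620 − 5·(28957/41) = 3635/41 and Ps = 19.375 + 0.125·(28957/41) = 4414/41.
Buyers' price falls by P* − Pb = 4395/41 − 3635/41 = 760/41; sellers' price rises by Ps − P* = 4414/41 − 4395/41 = 19/41.
So consumers capture (760/41)/19 = 40/41 of each unit of subsidy.

Consumer share = 40/41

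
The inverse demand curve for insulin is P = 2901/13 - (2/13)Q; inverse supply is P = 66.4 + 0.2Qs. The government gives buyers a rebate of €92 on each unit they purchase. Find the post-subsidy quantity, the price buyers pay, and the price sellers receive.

Q' = 703; buyers pay €115; sellers receive €207

Pre-subsidy: 2901/13 - (2/13)Q = 66.4 + 0.2Q gives Q* = 443 and P* = 155.
With the rebate, buyers effectively pay Pb = Ps − 92, where Ps is the price sellers receive.
On the curves, Pb = 2901/13 - (2/13)Q and Ps = 66.4 + 0.2Q; the wedge Ps − Pb = 92 gives 66.4 + 0.2Q − (2901/13 - (2/13)Q) = 92, so Q' = 703.
Then Pb = 2901/13 − (2/13)·703 = 115 and Ps = 66.4 + 0.2·703 = 207.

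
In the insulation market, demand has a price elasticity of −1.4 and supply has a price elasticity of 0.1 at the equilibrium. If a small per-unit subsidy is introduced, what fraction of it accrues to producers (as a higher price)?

Producer share = 14/15

For a small subsidy around the equilibrium, the benefit split depends on the relative slopes, which at a point are proportional to the elasticities.
Buyer share = εs/(εs + |εd|) = 0.1/(0.1 + 1.4) = 1/15; seller share = |εd|/(εs + |εd|) = 14/15.
So producers capture 14/15 of the subsidy.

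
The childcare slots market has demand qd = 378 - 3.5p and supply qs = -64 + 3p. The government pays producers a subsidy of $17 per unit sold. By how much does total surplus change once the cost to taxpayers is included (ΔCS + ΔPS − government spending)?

Pre-subsidy: 378 - 3.5p = -64 + 3p gives p* = 68, q* = 140.
With the subsidy, sellers receive ps = pb + 17 for each unit, where pb is the price buyers pay.
Supply in terms of pb becomes qs = -64 + 3(pb + 17) = -13 + 3pb. Setting this equal to demand: 378 - 3.5pb = -13 + 3pb, so pb = 782/13.
Sellers receive ps = 782/13 + 17 = 1003/13; q' = 378 − 3.5·(782/13) = 2177/13.
ΔCS = ½(140 + 2177/13)(68 − 782/13) = 203847/169; ΔPS = ½(140 + 2177/13)(1003/13 − 68) = 475643/338.
Government spending = 17 × 2177/13 = 37009/13.
Net change = 203847/169 + 475643/338 − 37009/13 = -6069/26. The loss equals the DWL triangle ½·17·357/13.

Net change in total surplus = -6069/26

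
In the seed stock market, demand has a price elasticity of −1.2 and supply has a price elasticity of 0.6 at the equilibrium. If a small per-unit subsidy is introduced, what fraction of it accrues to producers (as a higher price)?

Producer share = 2/3

For a small subsidy around the equilibrium, the benefit split depends on the relative slopes, which at a point are proportional to the elasticities.
Buyer share = εs/(εs + |εd|) = 0.6/(0.6 + 1.2) = 1/3; seller share = |εd|/(εs + |εd|) = 2/3.
So producers capture 2/3 of the subsidy.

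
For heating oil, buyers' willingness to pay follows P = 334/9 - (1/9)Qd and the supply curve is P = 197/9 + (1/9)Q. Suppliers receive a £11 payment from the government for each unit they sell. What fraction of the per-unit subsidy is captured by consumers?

Pre-subsidy: 334/9 - (1/9)Q = 197/9 + (1/9)Q gives Q* = 68.5 and P* = 29.5.
With the subsidy, sellers receive Ps = Pb + 11 for each unit, where Pb is the price buyers pay.
On the curves, Pb = 334/9 - (1/9)Q and Ps = 197/9 + (1/9)Q; the wedge Ps − Pb = 11 gives 197/9 + (1/9)Q − (334/9 - (1/9)Q) = 11, so Q' = 118.
Then Pb = 334/9 − (1/9)·118 = 24 and Ps = 197/9 + (1/9)·118 = 35.
Buyers' price falls by P* − Pb = 29.5 − 24 = 5.5; sellers' price rises by Ps − P* = 35 − 29.5 = 5.5.
So consumers capture 5.5/11 = 0.5 of each unit of subsidy.

Consumer share = 0.5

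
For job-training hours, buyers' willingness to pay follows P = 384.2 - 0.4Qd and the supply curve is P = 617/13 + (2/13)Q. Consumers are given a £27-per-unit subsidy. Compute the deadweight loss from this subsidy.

Pre-subsidy: 384.2 - 0.4Q = 617/13 + (2/13)Q gives Q* = 608 and P* = 141.
With the rebate, buyers effectively pay Pb = Ps − 27, where Ps is the price sellers receive.
On the curves, Pb = 384.2 - 0.4Q and Ps = 617/13 + (2/13)Q; the wedge Ps − Pb = 27 gives 617/13 + (2/13)Q − (384.2 - 0.4Q) = 27, so Q' = 656.75.
Then Pb = 384.2 − 0.4·656.75 = 121.5 and Ps = 617/13 + (2/13)·656.75 = 148.5.
The subsidy expands output by 656.75 − 608 = 48.75 past the efficient level; on those units the gap between marginal cost and willingness to pay runs from 0 up to 27.
DWL = ½ × 27 × 48.75 = 658.125.

Deadweight loss = £658.125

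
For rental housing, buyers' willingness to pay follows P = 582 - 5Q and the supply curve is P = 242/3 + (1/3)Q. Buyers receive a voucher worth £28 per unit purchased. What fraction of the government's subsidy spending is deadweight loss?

Pre-subsidy: 582 - 5Q = 242/3 + (1/3)Q gives Q* = 94 and P* = 112.
With the rebate, buyers effectively pay Pb = Ps − 28, where Ps is the price sellers receive.
On the curves, Pb = 582 - 5Q and Ps = 242/3 + (1/3)Q; the wedge Ps − Pb = 28 gives 242/3 + (1/3)Q − (582 - 5Q) = 28, so Q' = 99.25.
Then Pb = 582 − 5·99.25 = 85.75 and Ps = 242/3 + (1/3)·99.25 = 113.75.
ΔCS = ½(94 + 99.25)(112 − 85.75) = 2536.40625; ΔPS = ½(94 + 99.25)(113.75 − 112) = 169.09375.
Government spending = 28 × 99.25 = 2779.
DWL = ½ × 28 × (99.25 − 94) = 73.5; fraction = 73.5 / 2779 = 21/794.

DWL / government spending = 21/794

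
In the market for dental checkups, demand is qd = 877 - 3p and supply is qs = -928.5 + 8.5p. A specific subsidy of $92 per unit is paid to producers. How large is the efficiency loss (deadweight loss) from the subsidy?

Pre-subsidy: 877 - 3p = -928.5 + 8.5p gives p* = 157, q* = 406.
With the subsidy, sellers receive ps = pb + 92 for each unit, where pb is the price buyers pay.
Supply in terms of pb becomes qs = -928.5 + 8.5(pb + 92) = -146.5 + 8.5pb. Setting this equal to demand: 877 - 3pb = -146.5 + 8.5pb, so pb = 89.
Sellers receive ps = 89 + 92 = 181; q' = 877 − 3·89 = 610.
The subsidy expands output by 610 − 406 = 204 past the efficient level; on those units the gap between marginal cost and willingness to pay runs from 0 up to 92.
DWL = ½ × 92 × 204 = 9384.

Deadweight loss = $9384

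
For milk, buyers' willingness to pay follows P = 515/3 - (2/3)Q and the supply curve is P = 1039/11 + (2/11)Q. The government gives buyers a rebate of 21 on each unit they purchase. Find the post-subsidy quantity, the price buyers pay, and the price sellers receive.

Q' = 115.75; buyers pay 94.5; sellers receive 115.5

Pre-subsidy: 515/3 - (2/3)Q = 1039/11 + (2/11)Q gives Q* = 91 and P* = 111.
With the rebate, buyers effectively pay Pb = Ps − 21, where Ps is the price sellers receive.
On the curves, Pb = 515/3 - (2/3)Q and Ps = 1039/11 + (2/11)Q; the wedge Ps − Pb = 21 gives 1039/11 + (2/11)Q − (515/3 - (2/3)Q) = 21, so Q' = 115.75.
Then Pb = 515/3 − (2/3)·115.75 = 94.5 and Ps = 1039/11 + (2/11)·115.75 = 115.5.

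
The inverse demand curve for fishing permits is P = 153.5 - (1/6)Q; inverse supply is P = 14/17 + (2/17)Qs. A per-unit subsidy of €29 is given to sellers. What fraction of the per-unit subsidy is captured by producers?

Pre-subsidy: 153.5 - (1/6)Q = 14/17 + (2/17)Q gives Q* = 537 and P* = 64.
With the subsidy, sellers receive Ps = Pb + 29 for each unit, where Pb is the price buyers pay.
On the curves, Pb = 153.5 - (1/6)Q and Ps = 14/17 + (2/17)Q; the wedge Ps − Pb = 29 gives 14/17 + (2/17)Q − (153.5 - (1/6)Q) = 29, so Q' = 639.
Then Pb = 153.5 − (1/6)·639 = 47 and Ps = 14/17 + (2/17)·639 = 76.
Buyers' price falls by P* − Pb = 64 − 47 = 17; sellers' price rises by Ps − P* = 76 − 64 = 12.
So producers capture 12/29 = 12/29 of each unit of subsidy.

Producer share = 12/29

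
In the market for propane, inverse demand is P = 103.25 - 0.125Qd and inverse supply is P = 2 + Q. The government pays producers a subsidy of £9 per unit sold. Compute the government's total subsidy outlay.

Government cost = £882

Pre-subsidy: 103.25 - 0.125Q = 2 + Q gives Q* = 90 and P* = 92.
With the subsidy, sellers receive Ps = Pb + 9 for each unit, where Pb is the price buyers pay.
On the curves, Pb = 103.25 - 0.125Q and Ps = 2 + Q; the wedge Ps − Pb = 9 gives 2 + Q − (103.25 - 0.125Q) = 9, so Q' = 98.
Then Pb = 103.25 − 0.125·98 = 91 and Ps = 2 + 1·98 = 100.
Government outlay = subsidy × quantity = 9 × 98 = 882.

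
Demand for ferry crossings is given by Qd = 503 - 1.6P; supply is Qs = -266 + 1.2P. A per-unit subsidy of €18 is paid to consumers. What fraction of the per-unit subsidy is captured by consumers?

Consumer share = 3/7

Pre-subsidy: 503 - 1.6P = -266 + 1.2P gives P* = 3845/14, Q* = 445/7.
With the rebate, buyers effectively pay Pb = Ps − 18, where Ps is the price sellers receive.
Demand in terms of Ps becomes Qd = 503 − 1.6(Ps − 18) = 531.8 - 1.6Ps. Setting this equal to supply: 531.8 - 1.6Ps = -266 + 1.2Ps, so Ps = 3989/14.
Buyers pay Pb = 3989/14 − 18 = 3737/14; Q' = -266 + 1.2·(3989/14) = 2657/35.
Buyers' price falls by P* − Pb = 3845/14 − 3737/14 = 54/7; sellers' price rises by Ps − P* = 3989/14 − 3845/14 = 72/7.
So consumers capture (54/7)/18 = 3/7 of each unit of subsidy.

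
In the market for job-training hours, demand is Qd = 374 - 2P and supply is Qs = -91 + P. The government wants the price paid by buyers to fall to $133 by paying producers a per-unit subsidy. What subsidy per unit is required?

Required subsidy s = $66 per unit

At a buyer price of 133, quantity demanded is 374 − 2·133 = 108.
Sellers supply 108 only when they receive Ps with -91 + 1·Ps = 108, i.e. Ps = 199.
s = Ps − Pb = 199 − 133 = 66.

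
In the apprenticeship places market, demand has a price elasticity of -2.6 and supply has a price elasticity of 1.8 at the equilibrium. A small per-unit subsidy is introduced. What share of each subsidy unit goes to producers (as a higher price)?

For a small subsidy around the equilibrium, the benefit split depends on the relative slopes, which at a point are proportional to the elasticities.
Buyer share = εs/(εs + |εd|) = 1.8/(1.8 + 2.6) = 9/22; seller share = |εd|/(εs + |εd|) = 13/22.
So producers capture 13/22 of the subsidy.

Producer share = 13/22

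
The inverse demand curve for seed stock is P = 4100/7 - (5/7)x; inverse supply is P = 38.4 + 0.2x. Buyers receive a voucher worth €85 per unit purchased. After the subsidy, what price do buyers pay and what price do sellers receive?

Pre-subsidy: 4100/7 - (5/7)x = 38.4 + 0.2x gives x* = 598.625 and P* = 158.125.
With the rebate, buyers effectively pay Pb = Ps − 85, where Ps is the price sellers receive.
On the curves, Pb = 4100/7 - (5/7)x and Ps = 38.4 + 0.2x; the wedge Ps − Pb = 85 gives 38.4 + 0.2x − (4100/7 - (5/7)x) = 85, so x' = 691.59375.
Then Pb = 4100/7 − (5/7)·691.59375 = 91.71875 and Ps = 38.4 + 0.2·691.59375 = 176.71875.

Buyers pay €91.71875; sellers receive €176.71875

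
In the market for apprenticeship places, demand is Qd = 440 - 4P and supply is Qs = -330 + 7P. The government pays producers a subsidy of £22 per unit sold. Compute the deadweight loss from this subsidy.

Pre-subsidy: 440 - 4P = -330 + 7P gives P* = 70, Q* = 160.
With the subsidy, sellers receive Ps = Pb + 22 for each unit, where Pb is the price buyers pay.
Supply in terms of Pb becomes Qs = -330 + 7(Pb + 22) = -176 + 7Pb. Setting this equal to demand: 440 - 4Pb = -176 + 7Pb, so Pb = 56.
Sellers receive Ps = 56 + 22 = 78; Q' = 440 − 4·56 = 216.
The subsidy expands output by 216 − 160 = 56 past the efficient level; on those units the gap between marginal cost and willingness to pay runs from 0 up to 22.
DWL = ½ × 22 × 56 = 616.

Deadweight loss = £616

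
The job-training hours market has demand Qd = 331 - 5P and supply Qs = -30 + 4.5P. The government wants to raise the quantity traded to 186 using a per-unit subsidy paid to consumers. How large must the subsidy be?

At Q = 186, invert demand for the buyer price: Pb = (331 − 186)/5 = 29; invert supply for the seller price: Ps = (186 − (-30))/4.5 = 48.
The subsidy must fill the gap: s = Ps − Pb = 48 − 29 = 19.

Required subsidy s = 19 per unit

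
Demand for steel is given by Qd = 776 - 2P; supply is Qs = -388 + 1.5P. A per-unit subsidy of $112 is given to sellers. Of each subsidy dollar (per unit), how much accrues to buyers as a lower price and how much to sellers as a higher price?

Buyers gain $48 per unit; sellers gain $64 per unit

Pre-subsidy: 776 - 2P = -388 + 1.5P gives P* = 2328/7, Q* = 776/7.
With the subsidy, sellers receive Ps = Pb + 112 for each unit, where Pb is the price buyers pay.
Supply in terms of Pb becomes Qs = -388 + 1.5(Pb + 112) = -220 + 1.5Pb. Setting this equal to demand: 776 - 2Pb = -220 + 1.5Pb, so Pb = 1992/7.
Sellers receive Ps = 1992/7 + 112 = 2776/7; Q' = 776 − 2·(1992/7) = 1448/7.
Buyers' price falls by P* − Pb = 2328/7 − 1992/7 = 48; sellers' price rises by Ps − P* = 2776/7 − 2328/7 = 64.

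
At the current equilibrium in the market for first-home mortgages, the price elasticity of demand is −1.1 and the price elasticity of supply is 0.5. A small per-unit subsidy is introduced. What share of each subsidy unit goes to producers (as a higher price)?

Producer share = 0.6875

For a small subsidy around the equilibrium, the benefit split depends on the relative slopes, which at a point are proportional to the elasticities.
Buyer share = εs/(εs + |εd|) = 0.5/(0.5 + 1.1) = 0.3125; seller share = |εd|/(εs + |εd|) = 0.6875.
So producers capture 0.6875 of the subsidy.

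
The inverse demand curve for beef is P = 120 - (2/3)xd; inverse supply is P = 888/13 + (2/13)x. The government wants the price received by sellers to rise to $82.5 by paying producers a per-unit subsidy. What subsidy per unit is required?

At a seller price of 82.5, quantity supplied is -444 + 6.5·82.5 = 92.25.
Buyers absorb 92.25 only when they pay Pb = 120 − (2/3)·92.25 = 58.5.
s = Ps − Pb = 82.5 − 58.5 = 24.

Required subsidy s = $24 per unit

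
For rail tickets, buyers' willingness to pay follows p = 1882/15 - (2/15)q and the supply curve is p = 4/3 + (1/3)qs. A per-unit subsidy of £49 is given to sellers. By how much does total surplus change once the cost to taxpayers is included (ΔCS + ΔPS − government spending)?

Pre-subsidy: 1882/15 - (2/15)q = 4/3 + (1/3)q gives q* = 266 and p* = 90.
With the subsidy, sellers receive ps = pb + 49 for each unit, where pb is the price buyers pay.
On the curves, pb = 1882/15 - (2/15)q and ps = 4/3 + (1/3)q; the wedge ps − pb = 49 gives 4/3 + (1/3)q − (1882/15 - (2/15)q) = 49, so q' = 371.
Then pb = 1882/15 − (2/15)·371 = 76 and ps = 4/3 + (1/3)·371 = 125.
ΔCS = ½(266 + 371)(90 − 76) = 4459; ΔPS = ½(266 + 371)(125 − 90) = 11147.5.
Government spending = 49 × 371 = 18179.
Net change = 4459 + 11147.5 − 18179 = -2572.5. The loss equals the DWL triangle ½·49·105.

Net change in total surplus = -£2572.5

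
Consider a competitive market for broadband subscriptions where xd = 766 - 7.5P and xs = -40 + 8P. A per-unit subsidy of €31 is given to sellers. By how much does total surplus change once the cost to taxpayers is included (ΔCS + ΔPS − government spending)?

Net change in total surplus = -€1860

Pre-subsidy: 766 - 7.5P = -40 + 8P gives P* = 52, x* = 376.
With the subsidy, sellers receive Ps = Pb + 31 for each unit, where Pb is the price buyers pay.
Supply in terms of Pb becomes xs = -40 + 8(Pb + 31) = 208 + 8Pb. Setting this equal to demand: 766 - 7.5Pb = 208 + 8Pb, so Pb = 36.
Sellers receive Ps = 36 + 31 = 67; x' = 766 − 7.5·36 = 496.
ΔCS = ½(376 + 496)(52 − 36) = 6976; ΔPS = ½(376 + 496)(67 − 52) = 6540.
Government spending = 31 × 496 = 15376.
Net change = 6976 + 6540 − 15376 = -1860. The loss equals the DWL triangle ½·31·120.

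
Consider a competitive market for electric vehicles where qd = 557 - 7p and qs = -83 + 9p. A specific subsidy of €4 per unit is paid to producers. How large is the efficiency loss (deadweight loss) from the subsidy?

Deadweight loss = €31.5

Pre-subsidy: 557 - 7p = -83 + 9p gives p* = 40, q* = 277.
With the subsidy, sellers receive ps = pb + 4 for each unit, where pb is the price buyers pay.
Supply in terms of pb becomes qs = -83 + 9(pb + 4) = -47 + 9pb. Setting this equal to demand: 557 - 7pb = -47 + 9pb, so pb = 37.75.
Sellers receive ps = 37.75 + 4 = 41.75; q' = 557 − 7·37.75 = 292.75.
The subsidy expands output by 292.75 − 277 = 15.75 past the efficient level; on those units the gap between marginal cost and willingness to pay runs from 0 up to 4.
DWL = ½ × 4 × 15.75 = 31.5.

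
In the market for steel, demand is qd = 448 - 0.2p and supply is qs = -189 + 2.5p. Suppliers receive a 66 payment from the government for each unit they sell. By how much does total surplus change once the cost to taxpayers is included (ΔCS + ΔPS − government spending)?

Pre-subsidy: 448 - 0.2p = -189 + 2.5p gives p* = 6370/27, q* = 10822/27.
With the subsidy, sellers receive ps = pb + 66 for each unit, where pb is the price buyers pay.
Supply in terms of pb becomes qs = -189 + 2.5(pb + 66) = -24 + 2.5pb. Setting this equal to demand: 448 - 0.2pb = -24 + 2.5pb, so pb = 4720/27.
Sellers receive ps = 4720/27 + 66 = 6502/27; q' = 448 − 0.2·(4720/27) = 11152/27.
ΔCS = ½(10822/27 + 11152/27)(6370/27 − 4720/27) = 6042850/243; ΔPS = ½(10822/27 + 11152/27)(6502/27 − 6370/27) = 483428/243.
Government spending = 66 × 11152/27 = 245344/9.
Net change = 6042850/243 + 483428/243 − 245344/9 = -1210/3. The loss equals the DWL triangle ½·66·110/9.

Net change in total surplus = -1210/3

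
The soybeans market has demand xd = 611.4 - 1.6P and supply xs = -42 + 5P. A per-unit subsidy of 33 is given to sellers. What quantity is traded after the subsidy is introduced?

Pre-subsidy: 611.4 - 1.6P = -42 + 5P gives P* = 99, x* = 453.
With the subsidy, sellers receive Ps = Pb + 33 for each unit, where Pb is the price buyers pay.
Supply in terms of Pb becomes xs = -42 + 5(Pb + 33) = 123 + 5Pb. Setting this equal to demand: 611.4 - 1.6Pb = 123 + 5Pb, so Pb = 74.
Sellers receive Ps = 74 + 33 = 107; x' = 611.4 − 1.6·74 = 493.

x' = 493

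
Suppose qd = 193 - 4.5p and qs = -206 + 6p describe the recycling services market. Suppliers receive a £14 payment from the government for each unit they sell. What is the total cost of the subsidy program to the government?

Government cost = £812

Pre-subsidy: 193 - 4.5p = -206 + 6p gives p* = 38, q* = 22.
With the subsidy, sellers receive ps = pb + 14 for each unit, where pb is the price buyers pay.
Supply in terms of pb becomes qs = -206 + 6(pb + 14) = -122 + 6pb. Setting this equal to demand: 193 - 4.5pb = -122 + 6pb, so pb = 30.
Sellers receive ps = 30 + 14 = 44; q' = 193 − 4.5·30 = 58.
Government outlay = subsidy × quantity = 14 × 58 = 812.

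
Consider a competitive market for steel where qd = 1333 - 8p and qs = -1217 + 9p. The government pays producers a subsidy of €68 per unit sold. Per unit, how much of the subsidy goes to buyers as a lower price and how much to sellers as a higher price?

Buyers gain €36 per unit; sellers gain €32 per unit

Pre-subsidy: 1333 - 8p = -1217 + 9p gives p* = 150, q* = 133.
With the subsidy, sellers receive ps = pb + 68 for each unit, where pb is the price buyers pay.
Supply in terms of pb becomes qs = -1217 + 9(pb + 68) = -605 + 9pb. Setting this equal to demand: 1333 - 8pb = -605 + 9pb, so pb = 114.
Sellers receive ps = 114 + 68 = 182; q' = 1333 − 8·114 = 421.
Buyers' price falls by p* − pb = 150 − 114 = 36; sellers' price rises by ps − p* = 182 − 150 = 32.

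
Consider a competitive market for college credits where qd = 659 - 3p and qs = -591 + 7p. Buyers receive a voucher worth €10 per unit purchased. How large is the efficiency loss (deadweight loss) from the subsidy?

Pre-subsidy: 659 - 3p = -591 + 7p gives p* = 125, q* = 284.
With the rebate, buyers effectively pay pb = ps − 10, where ps is the price sellers receive.
Demand in terms of ps becomes qd = 659 − 3(ps − 10) = 689 - 3ps. Setting this equal to supply: 689 - 3ps = -591 + 7ps, so ps = 128.
Buyers pay pb = 128 − 10 = 118; q' = -591 + 7·128 = 305.
The subsidy expands output by 305 − 284 = 21 past the efficient level; on those units the gap between marginal cost and willingness to pay runs from 0 up to 10.
DWL = ½ × 10 × 21 = 105.

Deadweight loss = €105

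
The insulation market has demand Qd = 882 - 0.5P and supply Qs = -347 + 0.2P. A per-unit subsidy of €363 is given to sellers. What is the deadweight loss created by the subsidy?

Deadweight loss = 131769/14

Pre-subsidy: 882 - 0.5P = -347 + 0.2P gives P* = 12290/7, Q* = 29/7.
With the subsidy, sellers receive Ps = Pb + 363 for each unit, where Pb is the price buyers pay.
Supply in terms of Pb becomes Qs = -347 + 0.2(Pb + 363) = -274.4 + 0.2Pb. Setting this equal to demand: 882 - 0.5Pb = -274.4 + 0.2Pb, so Pb = 1652.
Sellers receive Ps = 1652 + 363 = 2015; Q' = 882 − 0.5·1652 = 56.
The subsidy expands output by 56 − 29/7 = 363/7 past the efficient level; on those units the gap between marginal cost and willingness to pay runs from 0 up to 363.
DWL = ½ × 363 × 363/7 = 131769/14.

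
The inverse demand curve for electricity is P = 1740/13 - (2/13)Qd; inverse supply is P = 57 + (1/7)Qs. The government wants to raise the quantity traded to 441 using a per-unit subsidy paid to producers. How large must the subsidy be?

Required subsidy s = 54 per unit

At Q = 441, from the demand curve buyers pay Pb = 1740/13 − (2/13)·441 = 66; from the supply curve sellers need Ps = 57 + (1/7)·441 = 120.
The subsidy must fill the gap: s = Ps − Pb = 120 − 66 = 54.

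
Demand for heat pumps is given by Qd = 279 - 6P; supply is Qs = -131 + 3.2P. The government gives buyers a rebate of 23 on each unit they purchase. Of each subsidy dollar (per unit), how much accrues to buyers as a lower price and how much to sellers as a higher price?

Pre-subsidy: 279 - 6P = -131 + 3.2P gives P* = 1025/23, Q* = 267/23.
With the rebate, buyers effectively pay Pb = Ps − 23, where Ps is the price sellers receive.
Demand in terms of Ps becomes Qd = 279 − 6(Ps − 23) = 417 - 6Ps. Setting this equal to supply: 417 - 6Ps = -131 + 3.2Ps, so Ps = 1370/23.
Buyers pay Pb = 1370/23 − 23 = 841/23; Q' = -131 + 3.2·(1370/23) = 1371/23.
Buyers' price falls by P* − Pb = 1025/23 − 841/23 = 8; sellers' price rises by Ps − P* = 1370/23 − 1025/23 = 15.

Buyers gain 8 per unit; sellers gain 15 per unit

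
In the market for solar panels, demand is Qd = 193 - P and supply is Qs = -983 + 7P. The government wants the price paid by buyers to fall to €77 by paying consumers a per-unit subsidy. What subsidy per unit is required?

At a buyer price of 77, quantity demanded is 193 − 1·77 = 116.
Sellers supply 116 only when they receive Ps with -983 + 7·Ps = 116, i.e. Ps = 157.
s = Ps − Pb = 157 − 77 = 80.

Required subsidy s = €80 per unit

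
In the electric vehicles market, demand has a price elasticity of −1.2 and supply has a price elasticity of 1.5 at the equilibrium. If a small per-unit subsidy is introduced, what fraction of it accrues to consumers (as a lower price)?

Consumer share = 5/9

For a small subsidy around the equilibrium, the benefit split depends on the relative slopes, which at a point are proportional to the elasticities.
Buyer share = εs/(εs + |εd|) = 1.5/(1.5 + 1.2) = 5/9; seller share = |εd|/(εs + |εd|) = 4/9.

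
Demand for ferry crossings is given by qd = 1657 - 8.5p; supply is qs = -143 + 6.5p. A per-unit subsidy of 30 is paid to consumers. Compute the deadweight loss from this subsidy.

Pre-subsidy: 1657 - 8.5p = -143 + 6.5p gives p* = 120, q* = 637.
With the rebate, buyers effectively pay pb = ps − 30, where ps is the price sellers receive.
Demand in terms of ps becomes qd = 1657 − 8.5(ps − 30) = 1912 - 8.5ps. Setting this equal to supply: 1912 - 8.5ps = -143 + 6.5ps, so ps = 137.
Buyers pay pb = 137 − 30 = 107; q' = -143 + 6.5·137 = 747.5.
The subsidy expands output by 747.5 − 637 = 110.5 past the efficient level; on those units the gap between marginal cost and willingness to pay runs from 0 up to 30.
DWL = ½ × 30 × 110.5 = 1657.5.

Deadweight loss = 1657.5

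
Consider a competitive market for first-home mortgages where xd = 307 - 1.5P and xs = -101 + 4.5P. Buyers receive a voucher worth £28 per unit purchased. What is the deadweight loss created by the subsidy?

Deadweight loss = £441

Pre-subsidy: 307 - 1.5P = -101 + 4.5P gives P* = 68, x* = 205.
With the rebate, buyers effectively pay Pb = Ps − 28, where Ps is the price sellers receive.
Demand in terms of Ps becomes xd = 307 − 1.5(Ps − 28) = 349 - 1.5Ps. Setting this equal to supply: 349 - 1.5Ps = -101 + 4.5Ps, so Ps = 75.
Buyers pay Pb = 75 − 28 = 47; x' = -101 + 4.5·75 = 236.5.
The subsidy expands output by 236.5 − 205 = 31.5 past the efficient level; on those units the gap between marginal cost and willingness to pay runs from 0 up to 28.
DWL = ½ × 28 × 31.5 = 441.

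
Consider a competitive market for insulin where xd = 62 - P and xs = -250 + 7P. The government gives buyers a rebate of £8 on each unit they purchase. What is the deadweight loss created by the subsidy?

Pre-subsidy: 62 - P = -250 + 7P gives P* = 39, x* = 23.
With the rebate, buyers effectively pay Pb = Ps − 8, where Ps is the price sellers receive.
Demand in terms of Ps becomes xd = 62 − 1(Ps − 8) = 70 - Ps. Setting this equal to supply: 70 - Ps = -250 + 7Ps, so Ps = 40.
Buyers pay Pb = 40 − 8 = 32; x' = -250 + 7·40 = 30.
The subsidy expands output by 30 − 23 = 7 past the efficient level; on those units the gap between marginal cost and willingness to pay runs from 0 up to 8.
DWL = ½ × 8 × 7 = 28.

Deadweight loss = £28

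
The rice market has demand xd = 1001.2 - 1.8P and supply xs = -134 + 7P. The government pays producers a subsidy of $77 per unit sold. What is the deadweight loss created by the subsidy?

Pre-subsidy: 1001.2 - 1.8P = -134 + 7P gives P* = 129, x* = 769.
With the subsidy, sellers receive Ps = Pb + 77 for each unit, where Pb is the price buyers pay.
Supply in terms of Pb becomes xs = -134 + 7(Pb + 77) = 405 + 7Pb. Setting this equal to demand: 1001.2 - 1.8Pb = 405 + 7Pb, so Pb = 67.75.
Sellers receive Ps = 67.75 + 77 = 144.75; x' = 1001.2 − 1.8·67.75 = 879.25.
The subsidy expands output by 879.25 − 769 = 110.25 past the efficient level; on those units the gap between marginal cost and willingness to pay runs from 0 up to 77.
DWL = ½ × 77 × 110.25 = 4244.625.

Deadweight loss = $4244.625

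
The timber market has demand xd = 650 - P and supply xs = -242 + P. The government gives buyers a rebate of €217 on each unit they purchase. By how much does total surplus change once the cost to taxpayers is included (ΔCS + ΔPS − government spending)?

Net change in total surplus = -€11772.25

Pre-subsidy: 650 - P = -242 + P gives P* = 446, x* = 204.
With the rebate, buyers effectively pay Pb = Ps − 217, where Ps is the price sellers receive.
Demand in terms of Ps becomes xd = 650 − 1(Ps − 217) = 867 - Ps. Setting this equal to supply: 867 - Ps = -242 + Ps, so Ps = 554.5.
Buyers pay Pb = 554.5 − 217 = 337.5; x' = -242 + 1·554.5 = 312.5.
ΔCS = ½(204 + 312.5)(446 − 337.5) = 28020.125; ΔPS = ½(204 + 312.5)(554.5 − 446) = 28020.125.
Government spending = 217 × 312.5 = 67812.5.
Net change = 28020.125 + 28020.125 − 67812.5 = -11772.25. The loss equals the DWL triangle ½·217·108.5.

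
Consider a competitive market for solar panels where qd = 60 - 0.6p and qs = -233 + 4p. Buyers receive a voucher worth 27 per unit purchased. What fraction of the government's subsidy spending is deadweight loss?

Pre-subsidy: 60 - 0.6p = -233 + 4p gives p* = 1465/23, q* = 501/23.
With the rebate, buyers effectively pay pb = ps − 27, where ps is the price sellers receive.
Demand in terms of ps becomes qd = 60 − 0.6(ps − 27) = 76.2 - 0.6ps. Setting this equal to supply: 76.2 - 0.6ps = -233 + 4ps, so ps = 1546/23.
Buyers pay pb = 1546/23 − 27 = 925/23; q' = -233 + 4·(1546/23) = 825/23.
ΔCS = ½(501/23 + 825/23)(1465/23 − 925/23) = 358020/529; ΔPS = ½(501/23 + 825/23)(1546/23 − 1465/23) = 53703/529.
Government spending = 27 × 825/23 = 22275/23.
DWL = ½ × 27 × (825/23 − 501/23) = 4374/23; fraction = (4374/23) / (22275/23) = 54/275.

DWL / government spending = 54/275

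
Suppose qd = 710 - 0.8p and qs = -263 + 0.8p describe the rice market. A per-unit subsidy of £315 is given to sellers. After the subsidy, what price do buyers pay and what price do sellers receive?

Pre-subsidy: 710 - 0.8p = -263 + 0.8p gives p* = 608.125, q* = 223.5.
With the subsidy, sellers receive ps = pb + 315 for each unit, where pb is the price buyers pay.
Supply in terms of pb becomes qs = -263 + 0.8(pb + 315) = -11 + 0.8pb. Setting this equal to demand: 710 - 0.8pb = -11 + 0.8pb, so pb = 450.625.
Sellers receive ps = 450.625 + 315 = 765.625; q' = 710 − 0.8·450.625 = 349.5.

Buyers pay £450.625; sellers receive £765.625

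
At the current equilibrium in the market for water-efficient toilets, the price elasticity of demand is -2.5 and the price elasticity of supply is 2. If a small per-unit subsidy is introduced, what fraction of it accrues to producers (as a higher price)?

For a small subsidy around the equilibrium, the benefit split depends on the relative slopes, which at a point are proportional to the elasticities.
Buyer share = εs/(εs + |εd|) = 2/(2 + 2.5) = 4/9; seller share = |εd|/(εs + |εd|) = 5/9.
So producers capture 5/9 of the subsidy.

Producer share = 5/9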